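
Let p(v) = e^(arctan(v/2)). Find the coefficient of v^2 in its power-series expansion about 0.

Let u equal the inner series; expand the outer function in u and truncate.
p(0) = 1
p′(0) = 1/2
p′′(0) = 1/4

1/8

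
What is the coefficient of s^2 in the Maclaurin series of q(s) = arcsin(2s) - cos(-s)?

Combine the two series term by term.

1/2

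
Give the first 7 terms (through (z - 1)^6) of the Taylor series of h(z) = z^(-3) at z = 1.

28*(z - 1)^6 - 21*(z - 1)^5 + 15*(z - 1)^4 - 10*(z - 1)^3 + 6*(z - 1)^2 - 3*(z - 1) + 1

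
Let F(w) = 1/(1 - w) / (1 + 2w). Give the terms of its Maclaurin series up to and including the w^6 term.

43*w^6 - 21*w^5 + 11*w^4 - 5*w^3 + 3*w^2 - w + 1

Take the Cauchy product of the two expansions.
[w^0] = 1;  [w^1] = -1;  [w^2] = 3;  [w^3] = -5;  [w^4] = 11;  [w^5] = -21;  [w^6] = 43.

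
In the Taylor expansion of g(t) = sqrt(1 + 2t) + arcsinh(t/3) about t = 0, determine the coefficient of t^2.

Expand each term separately and add.
g(0) = 1
g′(0) = 4/3
g′′(0) = -1

-1/2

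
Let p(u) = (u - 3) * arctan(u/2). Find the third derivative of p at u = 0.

3/4

Multiply each power in the prefactor through the base expansion.
The coefficient of u^3 in the expansion is 1/8, so p′′′(0) = 3! * (1/8) = 3/4.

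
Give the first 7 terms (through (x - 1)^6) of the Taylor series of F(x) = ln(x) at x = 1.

-(x - 1)^6/6 + (x - 1)^5/5 - (x - 1)^4/4 + (x - 1)^3/3 - (x - 1)^2/2 + (x - 1)

Compute the successive derivatives at the expansion point and divide by k!.
[(x - 1)^0] = 0;  [(x - 1)^1] = 1;  [(x - 1)^2] = -1/2;  [(x - 1)^3] = 1/3;  [(x - 1)^4] = -1/4;  [(x - 1)^5] = 1/5;  [(x - 1)^6] = -1/6.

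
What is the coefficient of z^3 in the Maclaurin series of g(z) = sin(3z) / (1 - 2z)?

15/2

Take the Cauchy product of the two expansions.
g(0) = 0
g′(0) = 3
g′′(0) = 12
g′′′(0) = 45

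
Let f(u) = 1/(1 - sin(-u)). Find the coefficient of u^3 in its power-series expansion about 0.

-5/6

Let u equal the inner series; expand the outer function in u and truncate.
[u^0] = 1;  [u^1] = -1;  [u^2] = 1;  [u^3] = -5/6.
So c_3 = f′′′(0)/3! = -5/6.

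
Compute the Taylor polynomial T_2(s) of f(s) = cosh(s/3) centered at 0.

s^2/18 + 1

Compute the successive derivatives at the expansion point and divide by k!.
[s^0] = 1;  [s^1] = 0;  [s^2] = 1/18.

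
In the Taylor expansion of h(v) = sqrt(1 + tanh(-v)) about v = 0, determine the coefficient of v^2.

Let u equal the inner series; expand the outer function in u and truncate.
[v^0] = 1;  [v^1] = -1/2;  [v^2] = -1/8.
So c_2 = h′′(0)/2! = -1/8.

-1/8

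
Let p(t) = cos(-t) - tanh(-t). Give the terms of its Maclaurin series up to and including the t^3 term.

-t^3/3 - t^2/2 + t + 1

Add the two expansions coefficient-wise.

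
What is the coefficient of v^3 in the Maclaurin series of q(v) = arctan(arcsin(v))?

Let u equal the inner series; expand the outer function in u and truncate.

-1/6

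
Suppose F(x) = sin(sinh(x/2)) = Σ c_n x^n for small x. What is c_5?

Plug the Maclaurin series of the inner function into that of the outer and collect terms.
F(0) = 0
F′(0) = 1/2
F′′(0) = 0
F′′′(0) = 0
F^(4)(0) = 0
F^(5)(0) = -1/4
So c_5 = F^(5)(0)/5! = -1/480.

-1/480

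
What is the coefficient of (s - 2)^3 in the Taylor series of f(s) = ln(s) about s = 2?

1/24

Compute the successive derivatives at the expansion point and divide by k!.
f(2) = ln(2)
f′(2) = 1/2
f′′(2) = -1/4
f′′′(2) = 1/4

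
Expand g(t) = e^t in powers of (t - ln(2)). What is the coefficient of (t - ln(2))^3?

1/3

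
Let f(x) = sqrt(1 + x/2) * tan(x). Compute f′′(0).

Multiply the two series term by term and collect like powers.
From the series, [x^2] f = 1/4; multiply by 2! = 2 to get 1/2.

1/2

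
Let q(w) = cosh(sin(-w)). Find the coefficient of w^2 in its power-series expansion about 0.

1/2

Substitute the inner expansion into the outer series and collect powers.
q(0) = 1
q′(0) = 0
q′′(0) = 1
So c_2 = q′′(0)/2! = 1/2.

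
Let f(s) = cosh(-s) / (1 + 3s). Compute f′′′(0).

-171

Write out both Maclaurin series and multiply, keeping only the needed powers.
The coefficient of s^3 in the expansion is -57/2, so f′′′(0) = 3! * (-57/2) = -171.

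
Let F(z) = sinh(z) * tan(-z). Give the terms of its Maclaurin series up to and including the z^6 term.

Write out both Maclaurin series and multiply, keeping only the needed powers.
F(0) = 0
F′(0) = 0
F′′(0) = -2
F′′′(0) = 0
F^(4)(0) = -12
F^(5)(0) = 0
F^(6)(0) = -142
The Taylor polynomial is Σ F^(k)(0)/k! · z^k.

-71*z^6/360 - z^4/2 - z^2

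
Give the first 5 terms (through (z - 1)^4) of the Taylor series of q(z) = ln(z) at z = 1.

-(z - 1)^4/4 + (z - 1)^3/3 - (z - 1)^2/2 + (z - 1)

[(z - 1)^0] = 0;  [(z - 1)^1] = 1;  [(z - 1)^2] = -1/2;  [(z - 1)^3] = 1/3;  [(z - 1)^4] = -1/4.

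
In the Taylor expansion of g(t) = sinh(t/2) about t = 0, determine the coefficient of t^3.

[t^0] = 0;  [t^1] = 1/2;  [t^2] = 0;  [t^3] = 1/48.

1/48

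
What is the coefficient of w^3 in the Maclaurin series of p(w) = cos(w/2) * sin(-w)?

Write out both Maclaurin series and multiply, keeping only the needed powers.
p(0) = 0
p′(0) = -1
p′′(0) = 0
p′′′(0) = 7/4
So c_3 = p′′′(0)/3! = 7/24.

7/24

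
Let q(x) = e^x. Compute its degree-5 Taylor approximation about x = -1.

q(-1) = e^(-1)
q′(-1) = e^(-1)
q′′(-1) = e^(-1)
q′′′(-1) = e^(-1)
q^(4)(-1) = e^(-1)
q^(5)(-1) = e^(-1)

(x + 1)^5*e^(-1)/120 + (x + 1)^4*e^(-1)/24 + (x + 1)^3*e^(-1)/6 + (x + 1)^2*e^(-1)/2 + (x + 1)*e^(-1) + e^(-1)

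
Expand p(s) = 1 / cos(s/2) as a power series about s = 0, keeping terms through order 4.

Divide the numerator series by the denominator series (power-series long division).
p(0) = 1
p′(0) = 0
p′′(0) = 1/4
p′′′(0) = 0
p^(4)(0) = 5/16

5*s^4/384 + s^2/8 + 1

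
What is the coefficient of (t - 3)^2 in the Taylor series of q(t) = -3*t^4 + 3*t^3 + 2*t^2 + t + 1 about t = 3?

Use the known series and substitute for the argument.
So c_2 = q′′(3)/2! = -133.

-133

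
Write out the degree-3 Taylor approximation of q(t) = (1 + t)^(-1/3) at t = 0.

-14*t^3/81 + 2*t^2/9 - t/3 + 1

q(0) = 1
q′(0) = -1/3
q′′(0) = 4/9
q′′′(0) = -28/27
The Taylor polynomial is Σ q^(k)(0)/k! · t^k.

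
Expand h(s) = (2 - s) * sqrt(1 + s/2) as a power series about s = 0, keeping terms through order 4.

Shift and add copies of the series according to the polynomial's terms.
h(0) = 2
h′(0) = -1/2
h′′(0) = -5/8
h′′′(0) = 9/32
h^(4)(0) = -39/128

-13*s^4/1024 + 3*s^3/64 - 5*s^2/16 - s/2 + 2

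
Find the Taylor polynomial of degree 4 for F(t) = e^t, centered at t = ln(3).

Use the known series and substitute for the argument.
[(t - ln(3))^0] = 3;  [(t - ln(3))^1] = 3;  [(t - ln(3))^2] = 3/2;  [(t - ln(3))^3] = 1/2;  [(t - ln(3))^4] = 1/8.

(t - ln(3))^4/8 + (t - ln(3))^3/2 + 3*(t - ln(3))^2/2 + 3*(t - ln(3)) + 3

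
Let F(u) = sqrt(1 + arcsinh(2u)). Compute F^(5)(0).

Compose series: expand the inner function first, then feed it into the outer expansion.
The coefficient of u^5 in the expansion is 43/40, so F^(5)(0) = 5! * (43/40) = 129.

129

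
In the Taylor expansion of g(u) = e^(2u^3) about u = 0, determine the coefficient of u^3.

Compute the successive derivatives at the expansion point and divide by k!.
[u^0] = 1;  [u^1] = 0;  [u^2] = 0;  [u^3] = 2.

2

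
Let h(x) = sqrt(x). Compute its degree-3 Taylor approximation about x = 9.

(x - 9)^3/3888 - (x - 9)^2/216 + (x - 9)/6 + 3

h(9) = 3
h′(9) = 1/6
h′′(9) = -1/108
h′′′(9) = 1/648
The Taylor polynomial is Σ h^(k)(9)/k! · (x - 9)^k.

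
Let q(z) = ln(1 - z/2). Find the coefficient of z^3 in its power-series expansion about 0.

q(0) = 0
q′(0) = -1/2
q′′(0) = -1/4
q′′′(0) = -1/4
So c_3 = q′′′(0)/3! = -1/24.

-1/24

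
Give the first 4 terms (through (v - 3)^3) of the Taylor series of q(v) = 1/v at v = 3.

[(v - 3)^0] = 1/3;  [(v - 3)^1] = -1/9;  [(v - 3)^2] = 1/27;  [(v - 3)^3] = -1/81.

-(v - 3)^3/81 + (v - 3)^2/27 - (v - 3)/9 + 1/3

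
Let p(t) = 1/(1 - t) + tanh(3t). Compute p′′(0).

Expand each term separately and add.
From the series, [t^2] p = 1; multiply by 2! = 2 to get 2.

2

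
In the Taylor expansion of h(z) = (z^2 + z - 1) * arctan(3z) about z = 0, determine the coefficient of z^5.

Multiply each power in the prefactor through the base expansion.
h(0) = 0
h′(0) = -3
h′′(0) = 6
h′′′(0) = 72
h^(4)(0) = -216
h^(5)(0) = -6912

-288/5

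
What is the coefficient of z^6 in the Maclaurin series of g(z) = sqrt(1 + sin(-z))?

Compose series: expand the inner function first, then feed it into the outer expansion.
So c_6 = g^(6)(0)/6! = -1/46080.

-1/46080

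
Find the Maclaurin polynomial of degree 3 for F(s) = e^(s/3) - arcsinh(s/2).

Combine the two series term by term.
F(0) = 1
F′(0) = -1/6
F′′(0) = 1/9
F′′′(0) = 35/216

35*s^3/1296 + s^2/18 - s/6 + 1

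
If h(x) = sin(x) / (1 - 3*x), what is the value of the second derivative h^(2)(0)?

6

Use 1/(1 - r) = Σ r^k on the denominator, then take the Cauchy product.
The coefficient of x^2 in the expansion is 3, so h′′(0) = 2! * (3) = 6.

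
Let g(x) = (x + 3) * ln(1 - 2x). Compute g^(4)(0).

-352

Distribute the polynomial across the series and collect like powers.
The coefficient of x^4 in the expansion is -44/3, so g^(4)(0) = 4! * (-44/3) = -352.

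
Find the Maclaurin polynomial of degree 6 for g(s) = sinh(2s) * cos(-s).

Write out both Maclaurin series and multiply, keeping only the needed powers.
g(0) = 0
g′(0) = 2
g′′(0) = 0
g′′′(0) = 2
g^(4)(0) = 0
g^(5)(0) = -38
g^(6)(0) = 0
Dividing each by k! gives the coefficients c_0, ..., c_6.

-19*s^5/60 + s^3/3 + 2*s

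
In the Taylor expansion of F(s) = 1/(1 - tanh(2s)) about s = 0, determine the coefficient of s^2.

4

Plug the Maclaurin series of the inner function into that of the outer and collect terms.
[s^0] = 1;  [s^1] = 2;  [s^2] = 4.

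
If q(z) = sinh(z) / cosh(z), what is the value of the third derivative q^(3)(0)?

Divide the numerator series by the denominator series (power-series long division).
From the series, [z^3] q = -1/3; multiply by 3! = 6 to get -2.

-2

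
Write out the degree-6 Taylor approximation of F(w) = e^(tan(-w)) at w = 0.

59*w^6/240 - 37*w^5/120 + 3*w^4/8 - w^3/2 + w^2/2 - w + 1

Compose series: expand the inner function first, then feed it into the outer expansion.
[w^0] = 1;  [w^1] = -1;  [w^2] = 1/2;  [w^3] = -1/2;  [w^4] = 3/8;  [w^5] = -37/120;  [w^6] = 59/240.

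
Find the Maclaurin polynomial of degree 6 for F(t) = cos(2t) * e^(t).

Multiply the two series term by term and collect like powers.
[t^0] = 1;  [t^1] = 1;  [t^2] = -3/2;  [t^3] = -11/6;  [t^4] = -7/24;  [t^5] = 41/120;  [t^6] = 13/80.

13*t^6/80 + 41*t^5/120 - 7*t^4/24 - 11*t^3/6 - 3*t^2/2 + t + 1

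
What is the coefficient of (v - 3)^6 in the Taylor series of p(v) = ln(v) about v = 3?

Use the known series and substitute for the argument.
p(3) = ln(3)
p′(3) = 1/3
p′′(3) = -1/9
p′′′(3) = 2/27
p^(4)(3) = -2/27
p^(5)(3) = 8/81
p^(6)(3) = -40/243
Then c_k = p^(k)(3)/k! gives each Taylor coefficient.

-1/4374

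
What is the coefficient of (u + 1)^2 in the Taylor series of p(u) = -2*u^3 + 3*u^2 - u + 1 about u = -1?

9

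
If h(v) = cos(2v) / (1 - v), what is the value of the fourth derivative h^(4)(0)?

-8

Write out both Maclaurin series and multiply, keeping only the needed powers.
From the series, [v^4] h = -1/3; multiply by 4! = 24 to get -8.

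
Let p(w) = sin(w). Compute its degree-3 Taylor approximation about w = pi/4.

-sqrt(2)*(w - pi/4)^3/12 - sqrt(2)*(w - pi/4)^2/4 + sqrt(2)*(w - pi/4)/2 + sqrt(2)/2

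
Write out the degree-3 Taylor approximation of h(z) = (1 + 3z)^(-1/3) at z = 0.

-14*z^3/3 + 2*z^2 - z + 1

[z^0] = 1;  [z^1] = -1;  [z^2] = 2;  [z^3] = -14/3.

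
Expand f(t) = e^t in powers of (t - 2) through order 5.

(t - 2)^5*e^(2)/120 + (t - 2)^4*e^(2)/24 + (t - 2)^3*e^(2)/6 + (t - 2)^2*e^(2)/2 + (t - 2)*e^(2) + e^(2)

Apply the Taylor formula c_k = f^(k)(a)/k!.
f(2) = e^(2)
f′(2) = e^(2)
f′′(2) = e^(2)
f′′′(2) = e^(2)
f^(4)(2) = e^(2)
f^(5)(2) = e^(2)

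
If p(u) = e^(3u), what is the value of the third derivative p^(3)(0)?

From the series, [u^3] p = 9/2; multiply by 3! = 6 to get 27.

27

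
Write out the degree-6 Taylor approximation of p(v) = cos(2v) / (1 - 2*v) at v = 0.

1556*v^6/45 + 52*v^5/3 + 26*v^4/3 + 4*v^3 + 2*v^2 + 2*v + 1

Expand 1/(denominator) as a geometric series and multiply by the numerator's series.
[v^0] = 1;  [v^1] = 2;  [v^2] = 2;  [v^3] = 4;  [v^4] = 26/3;  [v^5] = 52/3;  [v^6] = 1556/45.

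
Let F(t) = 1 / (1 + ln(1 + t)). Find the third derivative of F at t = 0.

Use the geometric series for the reciprocal, then substitute.
The coefficient of t^3 in the expansion is -7/3, so F′′′(0) = 3! * (-7/3) = -14.

-14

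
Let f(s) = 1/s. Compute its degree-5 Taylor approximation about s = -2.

-(s + 2)^5/64 - (s + 2)^4/32 - (s + 2)^3/16 - (s + 2)^2/8 - (s + 2)/4 - 1/2

f(-2) = -1/2
f′(-2) = -1/4
f′′(-2) = -1/4
f′′′(-2) = -3/8
f^(4)(-2) = -3/4
f^(5)(-2) = -15/8
Dividing each by k! gives the coefficients c_0, ..., c_5.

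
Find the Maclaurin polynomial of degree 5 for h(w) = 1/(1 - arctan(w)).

Plug the Maclaurin series of the inner function into that of the outer and collect terms.
h(0) = 1
h′(0) = 1
h′′(0) = 2
h′′′(0) = 4
h^(4)(0) = 8
h^(5)(0) = 24

w^5/5 + w^4/3 + 2*w^3/3 + w^2 + w + 1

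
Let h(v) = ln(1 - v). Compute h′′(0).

-1

The coefficient of v^2 in the expansion is -1/2, so h′′(0) = 2! * (-1/2) = -1.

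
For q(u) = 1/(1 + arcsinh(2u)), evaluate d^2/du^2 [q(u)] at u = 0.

Plug the Maclaurin series of the inner function into that of the outer and collect terms.
From the series, [u^2] q = 4; multiply by 2! = 2 to get 8.

8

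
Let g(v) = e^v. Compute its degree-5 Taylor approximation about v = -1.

(v + 1)^5*e^(-1)/120 + (v + 1)^4*e^(-1)/24 + (v + 1)^3*e^(-1)/6 + (v + 1)^2*e^(-1)/2 + (v + 1)*e^(-1) + e^(-1)

[(v + 1)^0] = e^(-1);  [(v + 1)^1] = e^(-1);  [(v + 1)^2] = e^(-1)/2;  [(v + 1)^3] = e^(-1)/6;  [(v + 1)^4] = e^(-1)/24;  [(v + 1)^5] = e^(-1)/120.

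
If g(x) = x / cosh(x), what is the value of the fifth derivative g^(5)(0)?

25

Write the quotient as an unknown series and match coefficients against numerator = denominator · series.
From the series, [x^5] g = 5/24; multiply by 5! = 120 to get 25.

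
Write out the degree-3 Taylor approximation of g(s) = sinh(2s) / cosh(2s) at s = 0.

Write the quotient as an unknown series and match coefficients against numerator = denominator · series.
g(0) = 0
g′(0) = 2
g′′(0) = 0
g′′′(0) = -16
Dividing each by k! gives the coefficients c_0, ..., c_3.

-8*s^3/3 + 2*s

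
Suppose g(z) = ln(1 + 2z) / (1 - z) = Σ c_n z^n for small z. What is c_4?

-4/3

Expand 1/(denominator) as a geometric series and multiply by the numerator's series.
[z^0] = 0;  [z^1] = 2;  [z^2] = 0;  [z^3] = 8/3;  [z^4] = -4/3.
So c_4 = g^(4)(0)/4! = -4/3.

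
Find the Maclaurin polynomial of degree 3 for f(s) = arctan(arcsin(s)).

Plug the Maclaurin series of the inner function into that of the outer and collect terms.
f(0) = 0
f′(0) = 1
f′′(0) = 0
f′′′(0) = -1

-s^3/6 + s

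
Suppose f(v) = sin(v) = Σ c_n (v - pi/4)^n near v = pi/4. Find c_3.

[(v - pi/4)^0] = sqrt(2)/2;  [(v - pi/4)^1] = sqrt(2)/2;  [(v - pi/4)^2] = -sqrt(2)/4;  [(v - pi/4)^3] = -sqrt(2)/12.
So c_3 = f′′′(pi/4)/3! = -sqrt(2)/12.

-sqrt(2)/12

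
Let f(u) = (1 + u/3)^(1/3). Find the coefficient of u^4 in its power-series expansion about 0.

-10/19683

f(0) = 1
f′(0) = 1/9
f′′(0) = -2/81
f′′′(0) = 10/729
f^(4)(0) = -80/6561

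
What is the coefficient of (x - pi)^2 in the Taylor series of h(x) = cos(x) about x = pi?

1/2

[(x - pi)^0] = -1;  [(x - pi)^1] = 0;  [(x - pi)^2] = 1/2.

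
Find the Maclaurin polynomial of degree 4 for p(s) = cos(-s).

s^4/24 - s^2/2 + 1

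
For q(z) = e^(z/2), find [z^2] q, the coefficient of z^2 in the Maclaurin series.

Differentiate repeatedly and evaluate at the center.
q(0) = 1
q′(0) = 1/2
q′′(0) = 1/4
So c_2 = q′′(0)/2! = 1/8.

1/8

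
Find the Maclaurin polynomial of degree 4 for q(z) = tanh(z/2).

q(0) = 0
q′(0) = 1/2
q′′(0) = 0
q′′′(0) = -1/4
q^(4)(0) = 0
Dividing each by k! gives the coefficients c_0, ..., c_4.

-z^3/24 + z/2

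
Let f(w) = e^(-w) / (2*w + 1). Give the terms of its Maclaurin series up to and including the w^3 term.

-79*w^3/6 + 13*w^2/2 - 3*w + 1

Multiply the numerator's expansion by the denominator's geometric series.
f(0) = 1
f′(0) = -3
f′′(0) = 13
f′′′(0) = -79
The Taylor polynomial is Σ f^(k)(0)/k! · w^k.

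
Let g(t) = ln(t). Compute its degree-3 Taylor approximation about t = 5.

(t - 5)^3/375 - (t - 5)^2/50 + (t - 5)/5 + ln(5)

[(t - 5)^0] = ln(5);  [(t - 5)^1] = 1/5;  [(t - 5)^2] = -1/50;  [(t - 5)^3] = 1/375.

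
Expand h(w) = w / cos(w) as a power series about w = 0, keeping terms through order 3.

w^3/2 + w

Write the quotient as an unknown series and match coefficients against numerator = denominator · series.
h(0) = 0
h′(0) = 1
h′′(0) = 0
h′′′(0) = 3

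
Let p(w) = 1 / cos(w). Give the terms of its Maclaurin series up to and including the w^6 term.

Invert the denominator's series and multiply.

61*w^6/720 + 5*w^4/24 + w^2/2 + 1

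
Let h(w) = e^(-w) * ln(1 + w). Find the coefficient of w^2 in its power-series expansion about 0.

Take the Cauchy product of the two expansions.

-3/2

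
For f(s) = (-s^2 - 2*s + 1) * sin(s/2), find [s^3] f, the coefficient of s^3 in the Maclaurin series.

Shift and add copies of the series according to the polynomial's terms.
[s^0] = 0;  [s^1] = 1/2;  [s^2] = -1;  [s^3] = -25/48.

-25/48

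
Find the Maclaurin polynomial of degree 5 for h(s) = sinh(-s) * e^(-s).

-2*s^5/15 + s^4/3 - 2*s^3/3 + s^2 - s

Multiply the two series term by term and collect like powers.
h(0) = 0
h′(0) = -1
h′′(0) = 2
h′′′(0) = -4
h^(4)(0) = 8
h^(5)(0) = -16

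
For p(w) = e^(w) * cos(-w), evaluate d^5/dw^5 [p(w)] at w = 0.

Expand each factor separately, then convolve coefficients.
From the series, [w^5] p = -1/30; multiply by 5! = 120 to get -4.

-4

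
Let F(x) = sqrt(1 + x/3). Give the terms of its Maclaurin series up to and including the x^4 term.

F(0) = 1
F′(0) = 1/6
F′′(0) = -1/36
F′′′(0) = 1/72
F^(4)(0) = -5/432

-5*x^4/10368 + x^3/432 - x^2/72 + x/6 + 1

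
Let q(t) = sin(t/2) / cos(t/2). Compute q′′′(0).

1/4

Invert the denominator's series and multiply.
The coefficient of t^3 in the expansion is 1/24, so q′′′(0) = 3! * (1/24) = 1/4.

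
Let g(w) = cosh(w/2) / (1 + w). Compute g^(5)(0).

Write out both Maclaurin series and multiply, keeping only the needed powers.
The coefficient of w^5 in the expansion is -433/384, so g^(5)(0) = 5! * (-433/384) = -2165/16.

-2165/16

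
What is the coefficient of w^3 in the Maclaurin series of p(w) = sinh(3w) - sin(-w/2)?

Expand each term separately and add.
[w^0] = 0;  [w^1] = 7/2;  [w^2] = 0;  [w^3] = 215/48.

215/48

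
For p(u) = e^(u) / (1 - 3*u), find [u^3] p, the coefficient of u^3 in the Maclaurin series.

113/3

Multiply the numerator's expansion by the denominator's geometric series.
p(0) = 1
p′(0) = 4
p′′(0) = 25
p′′′(0) = 226
The Taylor polynomial is Σ p^(k)(0)/k! · u^k.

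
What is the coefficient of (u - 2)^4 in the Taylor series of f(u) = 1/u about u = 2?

Apply the Taylor formula c_k = f^(k)(a)/k!.
f(2) = 1/2
f′(2) = -1/4
f′′(2) = 1/4
f′′′(2) = -3/8
f^(4)(2) = 3/4
So c_4 = f^(4)(2)/4! = 1/32.

1/32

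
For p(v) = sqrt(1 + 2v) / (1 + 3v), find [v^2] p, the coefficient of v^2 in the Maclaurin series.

11/2

Multiply the two series term by term and collect like powers.
[v^0] = 1;  [v^1] = -2;  [v^2] = 11/2.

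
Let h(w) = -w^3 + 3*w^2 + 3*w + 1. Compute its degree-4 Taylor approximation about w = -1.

-(w + 1)^3 + 6*(w + 1)^2 - 6*(w + 1) + 2

h(-1) = 2
h′(-1) = -6
h′′(-1) = 12
h′′′(-1) = -6
h^(4)(-1) = 0
Then c_k = h^(k)(-1)/k! gives each Taylor coefficient.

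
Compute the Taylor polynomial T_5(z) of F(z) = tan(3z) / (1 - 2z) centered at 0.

582*z^5/5 + 42*z^4 + 21*z^3 + 6*z^2 + 3*z

Multiply the two series term by term and collect like powers.
F(0) = 0
F′(0) = 3
F′′(0) = 12
F′′′(0) = 126
F^(4)(0) = 1008
F^(5)(0) = 13968
Dividing each by k! gives the coefficients c_0, ..., c_5.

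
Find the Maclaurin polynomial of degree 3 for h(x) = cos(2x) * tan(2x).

Take the Cauchy product of the two expansions.
h(0) = 0
h′(0) = 2
h′′(0) = 0
h′′′(0) = -8
Then c_k = h^(k)(0)/k! gives each Taylor coefficient.

-4*x^3/3 + 2*x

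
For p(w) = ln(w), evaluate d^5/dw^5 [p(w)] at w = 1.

24

Use the known series and substitute for the argument.
The coefficient of (w - 1)^5 in the expansion is 1/5, so p^(5)(1) = 5! * (1/5) = 24.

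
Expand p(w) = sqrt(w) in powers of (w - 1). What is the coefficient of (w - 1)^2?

-1/8

Compute the successive derivatives at the expansion point and divide by k!.
p(1) = 1
p′(1) = 1/2
p′′(1) = -1/4
So c_2 = p′′(1)/2! = -1/8.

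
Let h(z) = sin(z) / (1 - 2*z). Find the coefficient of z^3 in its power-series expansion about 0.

Expand 1/(denominator) as a geometric series and multiply by the numerator's series.
h(0) = 0
h′(0) = 1
h′′(0) = 4
h′′′(0) = 23

23/6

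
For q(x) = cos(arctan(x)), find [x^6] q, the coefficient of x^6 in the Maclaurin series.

-5/16

Let u equal the inner series; expand the outer function in u and truncate.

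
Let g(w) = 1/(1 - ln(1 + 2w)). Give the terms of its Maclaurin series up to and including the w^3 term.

8*w^3/3 + 2*w^2 + 2*w + 1

Plug the Maclaurin series of the inner function into that of the outer and collect terms.
g(0) = 1
g′(0) = 2
g′′(0) = 4
g′′′(0) = 16
Then c_k = g^(k)(0)/k! gives each Taylor coefficient.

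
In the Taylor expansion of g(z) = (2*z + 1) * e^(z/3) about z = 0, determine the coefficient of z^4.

Multiply each power in the prefactor through the base expansion.
[z^0] = 1;  [z^1] = 7/3;  [z^2] = 13/18;  [z^3] = 19/162;  [z^4] = 25/1944.

25/1944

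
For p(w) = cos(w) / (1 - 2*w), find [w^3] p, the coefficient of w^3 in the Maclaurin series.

Multiply the numerator's expansion by the denominator's geometric series.
[w^0] = 1;  [w^1] = 2;  [w^2] = 7/2;  [w^3] = 7.

7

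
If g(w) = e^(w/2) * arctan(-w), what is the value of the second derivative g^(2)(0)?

Write out both Maclaurin series and multiply, keeping only the needed powers.
The coefficient of w^2 in the expansion is -1/2, so g′′(0) = 2! * (-1/2) = -1.

-1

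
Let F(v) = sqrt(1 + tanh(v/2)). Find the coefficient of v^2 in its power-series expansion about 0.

-1/32

Plug the Maclaurin series of the inner function into that of the outer and collect terms.
[v^0] = 1;  [v^1] = 1/4;  [v^2] = -1/32.
So c_2 = F′′(0)/2! = -1/32.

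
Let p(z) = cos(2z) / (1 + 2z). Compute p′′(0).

Take the Cauchy product of the two expansions.
The coefficient of z^2 in the expansion is 2, so p′′(0) = 2! * (2) = 4.

4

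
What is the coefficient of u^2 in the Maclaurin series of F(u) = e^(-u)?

1/2

[u^0] = 1;  [u^1] = -1;  [u^2] = 1/2.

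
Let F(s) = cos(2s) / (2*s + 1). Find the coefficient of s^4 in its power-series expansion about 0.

Multiply the numerator's expansion by the denominator's geometric series.

26/3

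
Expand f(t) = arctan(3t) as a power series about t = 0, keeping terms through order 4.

f(0) = 0
f′(0) = 3
f′′(0) = 0
f′′′(0) = -54
f^(4)(0) = 0
Then c_k = f^(k)(0)/k! gives each Taylor coefficient.

-9*t^3 + 3*t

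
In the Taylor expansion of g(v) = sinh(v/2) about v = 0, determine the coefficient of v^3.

1/48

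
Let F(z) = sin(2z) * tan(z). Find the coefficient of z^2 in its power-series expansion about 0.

2

Expand each factor separately, then convolve coefficients.
F(0) = 0
F′(0) = 0
F′′(0) = 4
So c_2 = F′′(0)/2! = 2.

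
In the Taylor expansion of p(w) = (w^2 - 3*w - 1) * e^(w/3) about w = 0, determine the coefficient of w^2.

-1/18

Distribute the polynomial across the series and collect like powers.
p(0) = -1
p′(0) = -10/3
p′′(0) = -1/9
So c_2 = p′′(0)/2! = -1/18.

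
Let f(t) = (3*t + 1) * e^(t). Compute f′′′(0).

10

Distribute the polynomial across the series and collect like powers.
From the series, [t^3] f = 5/3; multiply by 3! = 6 to get 10.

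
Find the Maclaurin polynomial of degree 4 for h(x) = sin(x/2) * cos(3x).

Multiply the two series term by term and collect like powers.
[x^0] = 0;  [x^1] = 1/2;  [x^2] = 0;  [x^3] = -109/48;  [x^4] = 0.

-109*x^3/48 + x/2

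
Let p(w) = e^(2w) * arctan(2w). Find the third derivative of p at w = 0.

8

Write out both Maclaurin series and multiply, keeping only the needed powers.
From the series, [w^3] p = 4/3; multiply by 3! = 6 to get 8.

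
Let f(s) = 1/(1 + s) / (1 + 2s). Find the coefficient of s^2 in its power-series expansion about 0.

Expand each factor separately, then convolve coefficients.
f(0) = 1
f′(0) = -3
f′′(0) = 14

7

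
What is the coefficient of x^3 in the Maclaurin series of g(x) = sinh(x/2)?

1/48

g(0) = 0
g′(0) = 1/2
g′′(0) = 0
g′′′(0) = 1/8
So c_3 = g′′′(0)/3! = 1/48.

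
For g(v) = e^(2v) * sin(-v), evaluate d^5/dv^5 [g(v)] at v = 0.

-41

Take the Cauchy product of the two expansions.
From the series, [v^5] g = -41/120; multiply by 5! = 120 to get -41.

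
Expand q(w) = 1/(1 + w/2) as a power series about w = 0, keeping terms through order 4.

q(0) = 1
q′(0) = -1/2
q′′(0) = 1/2
q′′′(0) = -3/4
q^(4)(0) = 3/2
Then c_k = q^(k)(0)/k! gives each Taylor coefficient.

w^4/16 - w^3/8 + w^2/4 - w/2 + 1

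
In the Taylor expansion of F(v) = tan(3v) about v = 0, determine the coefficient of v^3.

9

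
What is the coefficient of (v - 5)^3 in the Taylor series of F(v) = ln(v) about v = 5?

1/375

Compute the successive derivatives at the expansion point and divide by k!.
[(v - 5)^0] = ln(5);  [(v - 5)^1] = 1/5;  [(v - 5)^2] = -1/50;  [(v - 5)^3] = 1/375.
So c_3 = F′′′(5)/3! = 1/375.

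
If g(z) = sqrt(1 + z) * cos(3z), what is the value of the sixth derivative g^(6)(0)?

Take the Cauchy product of the two expansions.
The coefficient of z^6 in the expansion is -6549/5120, so g^(6)(0) = 6! * (-6549/5120) = -58941/64.

-58941/64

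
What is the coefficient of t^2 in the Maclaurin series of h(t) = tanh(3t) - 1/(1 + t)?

Add the two expansions coefficient-wise.
h(0) = -1
h′(0) = 4
h′′(0) = -2

-1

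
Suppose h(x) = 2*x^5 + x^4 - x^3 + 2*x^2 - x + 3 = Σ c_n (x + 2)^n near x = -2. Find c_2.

[(x + 2)^0] = -27;  [(x + 2)^1] = 107;  [(x + 2)^2] = -128.

-128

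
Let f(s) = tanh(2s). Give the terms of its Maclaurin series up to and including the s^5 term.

64*s^5/15 - 8*s^3/3 + 2*s

f(0) = 0
f′(0) = 2
f′′(0) = 0
f′′′(0) = -16
f^(4)(0) = 0
f^(5)(0) = 512
The Taylor polynomial is Σ f^(k)(0)/k! · s^k.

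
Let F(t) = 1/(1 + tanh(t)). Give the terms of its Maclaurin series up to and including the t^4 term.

t^4/3 - 2*t^3/3 + t^2 - t + 1

Plug the Maclaurin series of the inner function into that of the outer and collect terms.
F(0) = 1
F′(0) = -1
F′′(0) = 2
F′′′(0) = -4
F^(4)(0) = 8
The Taylor polynomial is Σ F^(k)(0)/k! · t^k.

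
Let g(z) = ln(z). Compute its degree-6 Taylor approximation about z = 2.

-(z - 2)^6/384 + (z - 2)^5/160 - (z - 2)^4/64 + (z - 2)^3/24 - (z - 2)^2/8 + (z - 2)/2 + ln(2)

g(2) = ln(2)
g′(2) = 1/2
g′′(2) = -1/4
g′′′(2) = 1/4
g^(4)(2) = -3/8
g^(5)(2) = 3/4
g^(6)(2) = -15/8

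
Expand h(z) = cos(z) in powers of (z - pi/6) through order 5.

Use the known series and substitute for the argument.
h(pi/6) = sqrt(3)/2
h′(pi/6) = -1/2
h′′(pi/6) = -sqrt(3)/2
h′′′(pi/6) = 1/2
h^(4)(pi/6) = sqrt(3)/2
h^(5)(pi/6) = -1/2

-(z - pi/6)^5/240 + sqrt(3)*(z - pi/6)^4/48 + (z - pi/6)^3/12 - sqrt(3)*(z - pi/6)^2/4 - (z - pi/6)/2 + sqrt(3)/2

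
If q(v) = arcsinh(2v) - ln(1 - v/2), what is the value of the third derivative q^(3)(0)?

-31/4

Combine the two series term by term.
From the series, [v^3] q = -31/24; multiply by 3! = 6 to get -31/4.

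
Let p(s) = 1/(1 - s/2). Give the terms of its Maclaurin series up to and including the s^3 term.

[s^0] = 1;  [s^1] = 1/2;  [s^2] = 1/4;  [s^3] = 1/8.

s^3/8 + s^2/4 + s/2 + 1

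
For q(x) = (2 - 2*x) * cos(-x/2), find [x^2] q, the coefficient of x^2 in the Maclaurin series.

Distribute the polynomial across the series and collect like powers.
q(0) = 2
q′(0) = -2
q′′(0) = -1/2
Then c_k = q^(k)(0)/k! gives each Taylor coefficient.

-1/4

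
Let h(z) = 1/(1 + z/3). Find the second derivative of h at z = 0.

2/9

From the series, [z^2] h = 1/9; multiply by 2! = 2 to get 2/9.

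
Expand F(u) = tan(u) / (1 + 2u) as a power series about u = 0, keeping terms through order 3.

13*u^3/3 - 2*u^2 + u

Expand each factor separately, then convolve coefficients.
F(0) = 0
F′(0) = 1
F′′(0) = -4
F′′′(0) = 26
The Taylor polynomial is Σ F^(k)(0)/k! · u^k.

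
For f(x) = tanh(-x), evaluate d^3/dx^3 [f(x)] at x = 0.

2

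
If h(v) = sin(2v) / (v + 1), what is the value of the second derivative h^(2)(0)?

-4

Use 1/(1 - r) = Σ r^k on the denominator, then take the Cauchy product.
From the series, [v^2] h = -2; multiply by 2! = 2 to get -4.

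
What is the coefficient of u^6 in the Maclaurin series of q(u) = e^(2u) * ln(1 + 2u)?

-28/9

Write out both Maclaurin series and multiply, keeping only the needed powers.
q(0) = 0
q′(0) = 2
q′′(0) = 4
q′′′(0) = 16
q^(4)(0) = 0
q^(5)(0) = 288
q^(6)(0) = -2240
So c_6 = q^(6)(0)/6! = -28/9.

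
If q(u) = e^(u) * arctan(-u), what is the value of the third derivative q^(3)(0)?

-1

Expand each factor separately, then convolve coefficients.
From the series, [u^3] q = -1/6; multiply by 3! = 6 to get -1.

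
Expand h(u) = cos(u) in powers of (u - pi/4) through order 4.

sqrt(2)*(u - pi/4)^4/48 + sqrt(2)*(u - pi/4)^3/12 - sqrt(2)*(u - pi/4)^2/4 - sqrt(2)*(u - pi/4)/2 + sqrt(2)/2

[(u - pi/4)^0] = sqrt(2)/2;  [(u - pi/4)^1] = -sqrt(2)/2;  [(u - pi/4)^2] = -sqrt(2)/4;  [(u - pi/4)^3] = sqrt(2)/12;  [(u - pi/4)^4] = sqrt(2)/48.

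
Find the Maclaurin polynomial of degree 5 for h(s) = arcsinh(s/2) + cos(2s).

3*s^5/1280 + 2*s^4/3 - s^3/48 - 2*s^2 + s/2 + 1

Combine the two series term by term.
h(0) = 1
h′(0) = 1/2
h′′(0) = -4
h′′′(0) = -1/8
h^(4)(0) = 16
h^(5)(0) = 9/32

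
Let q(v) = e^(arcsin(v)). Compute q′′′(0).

Compose series: expand the inner function first, then feed it into the outer expansion.
The coefficient of v^3 in the expansion is 1/3, so q′′′(0) = 3! * (1/3) = 2.

2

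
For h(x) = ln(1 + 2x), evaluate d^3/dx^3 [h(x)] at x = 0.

16

From the series, [x^3] h = 8/3; multiply by 3! = 6 to get 16.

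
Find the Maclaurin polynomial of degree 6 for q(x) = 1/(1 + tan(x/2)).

61*x^6/1440 - x^5/15 + 5*x^4/48 - x^3/6 + x^2/4 - x/2 + 1

Compose series: expand the inner function first, then feed it into the outer expansion.
q(0) = 1
q′(0) = -1/2
q′′(0) = 1/2
q′′′(0) = -1
q^(4)(0) = 5/2
q^(5)(0) = -8
q^(6)(0) = 61/2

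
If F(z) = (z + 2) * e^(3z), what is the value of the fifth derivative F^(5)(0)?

891

Multiply each power in the prefactor through the base expansion.
The coefficient of z^5 in the expansion is 297/40, so F^(5)(0) = 5! * (297/40) = 891.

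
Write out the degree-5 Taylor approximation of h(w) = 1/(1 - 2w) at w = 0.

32*w^5 + 16*w^4 + 8*w^3 + 4*w^2 + 2*w + 1

h(0) = 1
h′(0) = 2
h′′(0) = 8
h′′′(0) = 48
h^(4)(0) = 384
h^(5)(0) = 3840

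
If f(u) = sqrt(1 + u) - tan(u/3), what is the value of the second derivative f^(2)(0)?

-1/4

Combine the two series term by term.
From the series, [u^2] f = -1/8; multiply by 2! = 2 to get -1/4.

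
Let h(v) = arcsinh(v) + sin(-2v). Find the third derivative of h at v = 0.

7

Expand each term separately and add.
The coefficient of v^3 in the expansion is 7/6, so h′′′(0) = 3! * (7/6) = 7.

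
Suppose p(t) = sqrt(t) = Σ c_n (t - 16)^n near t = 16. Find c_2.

p(16) = 4
p′(16) = 1/8
p′′(16) = -1/256
Dividing each by k! gives the coefficients c_0, ..., c_2.

-1/512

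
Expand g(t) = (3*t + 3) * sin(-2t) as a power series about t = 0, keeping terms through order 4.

4*t^4 + 4*t^3 - 6*t^2 - 6*t

Shift and add copies of the series according to the polynomial's terms.
[t^0] = 0;  [t^1] = -6;  [t^2] = -6;  [t^3] = 4;  [t^4] = 4.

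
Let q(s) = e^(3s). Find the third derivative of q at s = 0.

Apply the Taylor formula c_k = f^(k)(a)/k!.
From the series, [s^3] q = 9/2; multiply by 3! = 6 to get 27.

27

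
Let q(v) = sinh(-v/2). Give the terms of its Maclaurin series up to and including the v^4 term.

Use the known series and substitute for the argument.
q(0) = 0
q′(0) = -1/2
q′′(0) = 0
q′′′(0) = -1/8
q^(4)(0) = 0

-v^3/48 - v/2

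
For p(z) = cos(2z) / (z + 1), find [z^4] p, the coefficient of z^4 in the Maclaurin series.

-1/3

Multiply the numerator's expansion by the denominator's geometric series.
p(0) = 1
p′(0) = -1
p′′(0) = -2
p′′′(0) = 6
p^(4)(0) = -8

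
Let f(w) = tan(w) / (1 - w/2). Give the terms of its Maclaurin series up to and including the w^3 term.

Expand each factor separately, then convolve coefficients.

7*w^3/12 + w^2/2 + w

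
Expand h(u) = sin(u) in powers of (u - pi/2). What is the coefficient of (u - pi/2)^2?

-1/2

h(pi/2) = 1
h′(pi/2) = 0
h′′(pi/2) = -1
So c_2 = h′′(pi/2)/2! = -1/2.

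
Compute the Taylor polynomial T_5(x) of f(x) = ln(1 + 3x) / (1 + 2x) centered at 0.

2091*x^5/10 - 321*x^4/4 + 30*x^3 - 21*x^2/2 + 3*x

Expand each factor separately, then convolve coefficients.
[x^0] = 0;  [x^1] = 3;  [x^2] = -21/2;  [x^3] = 30;  [x^4] = -321/4;  [x^5] = 2091/10.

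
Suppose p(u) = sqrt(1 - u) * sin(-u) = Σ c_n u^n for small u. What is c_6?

27/1280

Write out both Maclaurin series and multiply, keeping only the needed powers.
p(0) = 0
p′(0) = -1
p′′(0) = 1
p′′′(0) = 7/4
p^(4)(0) = -1/2
p^(5)(0) = 19/16
p^(6)(0) = 243/16
So c_6 = p^(6)(0)/6! = 27/1280.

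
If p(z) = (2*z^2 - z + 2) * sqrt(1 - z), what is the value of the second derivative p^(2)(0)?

Shift and add copies of the series according to the polynomial's terms.
The coefficient of z^2 in the expansion is 9/4, so p′′(0) = 2! * (9/4) = 9/2.

9/2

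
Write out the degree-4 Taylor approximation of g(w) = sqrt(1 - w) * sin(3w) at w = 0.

Write out both Maclaurin series and multiply, keeping only the needed powers.
g(0) = 0
g′(0) = 3
g′′(0) = -3
g′′′(0) = -117/4
g^(4)(0) = 99/2

33*w^4/16 - 39*w^3/8 - 3*w^2/2 + 3*w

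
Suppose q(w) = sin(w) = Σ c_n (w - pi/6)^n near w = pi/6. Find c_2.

q(pi/6) = 1/2
q′(pi/6) = sqrt(3)/2
q′′(pi/6) = -1/2

-1/4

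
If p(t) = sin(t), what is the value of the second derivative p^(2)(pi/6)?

-1/2

Differentiate repeatedly and evaluate at the center.
The coefficient of (t - pi/6)^2 in the expansion is -1/4, so p′′(pi/6) = 2! * (-1/4) = -1/2.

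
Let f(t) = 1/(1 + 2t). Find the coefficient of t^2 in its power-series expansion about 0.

[t^0] = 1;  [t^1] = -2;  [t^2] = 4.

4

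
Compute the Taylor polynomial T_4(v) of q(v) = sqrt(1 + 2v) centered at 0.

-5*v^4/8 + v^3/2 - v^2/2 + v + 1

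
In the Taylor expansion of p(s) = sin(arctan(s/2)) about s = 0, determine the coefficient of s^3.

-1/16

Plug the Maclaurin series of the inner function into that of the outer and collect terms.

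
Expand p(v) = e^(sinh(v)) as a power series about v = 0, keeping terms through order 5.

Substitute the inner expansion into the outer series and collect powers.
[v^0] = 1;  [v^1] = 1;  [v^2] = 1/2;  [v^3] = 1/3;  [v^4] = 5/24;  [v^5] = 1/10.

v^5/10 + 5*v^4/24 + v^3/3 + v^2/2 + v + 1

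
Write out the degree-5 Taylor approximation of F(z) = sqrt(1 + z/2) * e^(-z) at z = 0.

1781*z^5/122880 - 53*z^4/2048 - z^3/384 + 7*z^2/32 - 3*z/4 + 1

Take the Cauchy product of the two expansions.
[z^0] = 1;  [z^1] = -3/4;  [z^2] = 7/32;  [z^3] = -1/384;  [z^4] = -53/2048;  [z^5] = 1781/122880.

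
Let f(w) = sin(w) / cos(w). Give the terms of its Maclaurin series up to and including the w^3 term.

Invert the denominator's series and multiply.

w^3/3 + w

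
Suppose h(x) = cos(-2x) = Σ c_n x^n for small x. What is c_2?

-2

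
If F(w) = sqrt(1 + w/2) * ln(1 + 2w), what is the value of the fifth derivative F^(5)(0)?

Take the Cauchy product of the two expansions.
The coefficient of w^5 in the expansion is 81349/15360, so F^(5)(0) = 5! * (81349/15360) = 81349/128.

81349/128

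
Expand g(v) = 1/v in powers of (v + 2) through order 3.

-(v + 2)^3/16 - (v + 2)^2/8 - (v + 2)/4 - 1/2

g(-2) = -1/2
g′(-2) = -1/4
g′′(-2) = -1/4
g′′′(-2) = -3/8
Then c_k = g^(k)(-2)/k! gives each Taylor coefficient.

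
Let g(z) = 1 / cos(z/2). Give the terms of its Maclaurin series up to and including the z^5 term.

Write the quotient as an unknown series and match coefficients against numerator = denominator · series.
g(0) = 1
g′(0) = 0
g′′(0) = 1/4
g′′′(0) = 0
g^(4)(0) = 5/16
g^(5)(0) = 0
Then c_k = g^(k)(0)/k! gives each Taylor coefficient.

5*z^4/384 + z^2/8 + 1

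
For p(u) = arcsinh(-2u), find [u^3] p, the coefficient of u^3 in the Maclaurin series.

p(0) = 0
p′(0) = -2
p′′(0) = 0
p′′′(0) = 8
So c_3 = p′′′(0)/3! = 4/3.

4/3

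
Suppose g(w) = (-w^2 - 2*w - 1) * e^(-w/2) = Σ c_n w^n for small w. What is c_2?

Shift and add copies of the series according to the polynomial's terms.
[w^0] = -1;  [w^1] = -3/2;  [w^2] = -1/8.

-1/8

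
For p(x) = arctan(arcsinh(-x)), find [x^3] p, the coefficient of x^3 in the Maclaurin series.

Compose series: expand the inner function first, then feed it into the outer expansion.

1/2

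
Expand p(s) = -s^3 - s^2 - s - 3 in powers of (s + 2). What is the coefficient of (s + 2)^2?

5

[(s + 2)^0] = 3;  [(s + 2)^1] = -9;  [(s + 2)^2] = 5.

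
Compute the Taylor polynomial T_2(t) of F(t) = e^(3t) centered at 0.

9*t^2/2 + 3*t + 1

F(0) = 1
F′(0) = 3
F′′(0) = 9
Dividing each by k! gives the coefficients c_0, ..., c_2.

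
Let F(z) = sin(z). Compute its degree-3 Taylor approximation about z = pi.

(z - pi)^3/6 - (z - pi)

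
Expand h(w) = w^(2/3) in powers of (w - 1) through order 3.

4*(w - 1)^3/81 - (w - 1)^2/9 + 2*(w - 1)/3 + 1

h(1) = 1
h′(1) = 2/3
h′′(1) = -2/9
h′′′(1) = 8/27
Dividing each by k! gives the coefficients c_0, ..., c_3.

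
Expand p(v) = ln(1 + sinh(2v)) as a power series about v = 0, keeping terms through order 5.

Substitute the inner expansion into the outer series and collect powers.
p(0) = 0
p′(0) = 2
p′′(0) = -4
p′′′(0) = 24
p^(4)(0) = -160
p^(5)(0) = 1440
Dividing each by k! gives the coefficients c_0, ..., c_5.

12*v^5 - 20*v^4/3 + 4*v^3 - 2*v^2 + 2*v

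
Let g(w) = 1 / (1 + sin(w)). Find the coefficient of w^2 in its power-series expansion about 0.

Expand as Σ (-1)^k u^k with u equal to the inner function's series.
[w^0] = 1;  [w^1] = -1;  [w^2] = 1.
So c_2 = g′′(0)/2! = 1.

1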